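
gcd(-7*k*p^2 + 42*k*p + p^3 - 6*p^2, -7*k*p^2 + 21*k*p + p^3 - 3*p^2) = -7*k*p + p^2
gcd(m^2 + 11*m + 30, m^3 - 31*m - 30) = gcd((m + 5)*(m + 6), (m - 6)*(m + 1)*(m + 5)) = m + 5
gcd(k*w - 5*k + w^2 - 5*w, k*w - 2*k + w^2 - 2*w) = k + w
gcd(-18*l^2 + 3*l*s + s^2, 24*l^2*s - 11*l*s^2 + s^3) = -3*l + s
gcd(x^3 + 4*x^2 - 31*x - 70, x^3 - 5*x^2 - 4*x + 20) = x^2 - 3*x - 10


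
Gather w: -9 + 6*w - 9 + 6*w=12*w - 18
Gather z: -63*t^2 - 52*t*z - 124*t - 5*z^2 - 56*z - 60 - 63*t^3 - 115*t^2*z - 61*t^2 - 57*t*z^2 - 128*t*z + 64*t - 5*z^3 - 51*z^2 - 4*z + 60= -63*t^3 - 124*t^2 - 60*t - 5*z^3 + z^2*(-57*t - 56) + z*(-115*t^2 - 180*t - 60)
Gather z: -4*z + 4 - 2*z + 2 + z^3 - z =z^3 - 7*z + 6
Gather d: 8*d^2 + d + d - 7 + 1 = 8*d^2 + 2*d - 6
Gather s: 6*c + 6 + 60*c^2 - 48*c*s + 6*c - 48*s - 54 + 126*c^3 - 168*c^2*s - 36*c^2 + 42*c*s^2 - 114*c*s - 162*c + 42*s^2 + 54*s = 126*c^3 + 24*c^2 - 150*c + s^2*(42*c + 42) + s*(-168*c^2 - 162*c + 6) - 48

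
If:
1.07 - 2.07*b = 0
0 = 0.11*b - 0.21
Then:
No Solution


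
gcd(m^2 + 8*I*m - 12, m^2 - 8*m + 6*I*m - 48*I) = m + 6*I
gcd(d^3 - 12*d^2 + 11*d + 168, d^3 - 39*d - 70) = d - 7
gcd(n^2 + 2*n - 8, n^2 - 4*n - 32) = n + 4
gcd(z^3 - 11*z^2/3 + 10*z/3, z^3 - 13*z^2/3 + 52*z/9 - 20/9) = z^2 - 11*z/3 + 10/3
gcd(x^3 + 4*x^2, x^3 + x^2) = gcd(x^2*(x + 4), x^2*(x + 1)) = x^2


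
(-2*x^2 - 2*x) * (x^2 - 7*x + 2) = -2*x^4 + 12*x^3 + 10*x^2 - 4*x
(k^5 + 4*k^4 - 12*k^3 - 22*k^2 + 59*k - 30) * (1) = k^5 + 4*k^4 - 12*k^3 - 22*k^2 + 59*k - 30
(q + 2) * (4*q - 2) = 4*q^2 + 6*q - 4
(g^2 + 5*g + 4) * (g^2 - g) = g^4 + 4*g^3 - g^2 - 4*g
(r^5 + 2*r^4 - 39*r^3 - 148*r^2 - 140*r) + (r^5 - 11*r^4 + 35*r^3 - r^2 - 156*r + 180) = 2*r^5 - 9*r^4 - 4*r^3 - 149*r^2 - 296*r + 180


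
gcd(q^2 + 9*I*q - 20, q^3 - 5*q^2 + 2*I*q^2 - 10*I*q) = 1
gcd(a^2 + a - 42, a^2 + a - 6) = 1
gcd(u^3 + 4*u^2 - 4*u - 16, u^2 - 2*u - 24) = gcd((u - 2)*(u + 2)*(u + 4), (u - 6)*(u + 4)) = u + 4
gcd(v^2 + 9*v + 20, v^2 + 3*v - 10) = v + 5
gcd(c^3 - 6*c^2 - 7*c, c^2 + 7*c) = c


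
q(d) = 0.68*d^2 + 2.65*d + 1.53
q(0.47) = 2.93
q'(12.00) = 18.97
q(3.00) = 15.60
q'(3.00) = 6.73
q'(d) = 1.36*d + 2.65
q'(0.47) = 3.29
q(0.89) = 4.43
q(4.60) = 28.11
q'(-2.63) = -0.93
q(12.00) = 131.25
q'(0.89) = 3.86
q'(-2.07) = -0.17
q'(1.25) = 4.35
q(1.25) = 5.90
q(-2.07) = -1.04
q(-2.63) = -0.74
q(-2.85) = -0.50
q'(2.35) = 5.85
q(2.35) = 11.51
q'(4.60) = 8.91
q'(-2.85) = -1.23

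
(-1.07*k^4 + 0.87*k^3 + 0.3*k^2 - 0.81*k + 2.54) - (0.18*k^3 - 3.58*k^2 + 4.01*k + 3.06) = -1.07*k^4 + 0.69*k^3 + 3.88*k^2 - 4.82*k - 0.52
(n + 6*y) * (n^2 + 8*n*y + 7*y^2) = n^3 + 14*n^2*y + 55*n*y^2 + 42*y^3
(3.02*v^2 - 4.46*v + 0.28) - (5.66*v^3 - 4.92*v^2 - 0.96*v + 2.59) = -5.66*v^3 + 7.94*v^2 - 3.5*v - 2.31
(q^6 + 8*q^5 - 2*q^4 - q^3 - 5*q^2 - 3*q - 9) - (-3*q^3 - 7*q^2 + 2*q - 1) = q^6 + 8*q^5 - 2*q^4 + 2*q^3 + 2*q^2 - 5*q - 8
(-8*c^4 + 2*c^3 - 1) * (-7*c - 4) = 56*c^5 + 18*c^4 - 8*c^3 + 7*c + 4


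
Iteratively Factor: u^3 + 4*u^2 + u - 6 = (u + 3)*(u^2 + u - 2) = (u + 2)*(u + 3)*(u - 1)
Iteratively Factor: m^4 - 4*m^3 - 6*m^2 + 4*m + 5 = (m + 1)*(m^3 - 5*m^2 - m + 5) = (m + 1)^2*(m^2 - 6*m + 5) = (m - 5)*(m + 1)^2*(m - 1)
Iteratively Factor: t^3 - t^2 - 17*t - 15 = (t + 3)*(t^2 - 4*t - 5) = (t - 5)*(t + 3)*(t + 1)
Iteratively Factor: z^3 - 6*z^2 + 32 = (z + 2)*(z^2 - 8*z + 16) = (z - 4)*(z + 2)*(z - 4)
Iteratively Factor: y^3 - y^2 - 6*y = (y + 2)*(y^2 - 3*y) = (y - 3)*(y + 2)*(y)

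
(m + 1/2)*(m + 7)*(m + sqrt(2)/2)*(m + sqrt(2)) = m^4 + 3*sqrt(2)*m^3/2 + 15*m^3/2 + 9*m^2/2 + 45*sqrt(2)*m^2/4 + 21*sqrt(2)*m/4 + 15*m/2 + 7/2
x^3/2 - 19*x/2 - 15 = (x/2 + 1)*(x - 5)*(x + 3)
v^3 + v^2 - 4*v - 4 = (v - 2)*(v + 1)*(v + 2)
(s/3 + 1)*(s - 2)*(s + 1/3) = s^3/3 + 4*s^2/9 - 17*s/9 - 2/3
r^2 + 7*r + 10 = (r + 2)*(r + 5)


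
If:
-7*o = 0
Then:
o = 0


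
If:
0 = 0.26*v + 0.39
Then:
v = -1.50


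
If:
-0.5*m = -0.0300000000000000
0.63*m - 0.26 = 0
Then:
No Solution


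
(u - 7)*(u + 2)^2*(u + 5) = u^4 + 2*u^3 - 39*u^2 - 148*u - 140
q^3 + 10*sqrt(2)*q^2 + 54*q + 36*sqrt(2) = (q + sqrt(2))*(q + 3*sqrt(2))*(q + 6*sqrt(2))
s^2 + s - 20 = (s - 4)*(s + 5)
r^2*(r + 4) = r^3 + 4*r^2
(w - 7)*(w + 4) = w^2 - 3*w - 28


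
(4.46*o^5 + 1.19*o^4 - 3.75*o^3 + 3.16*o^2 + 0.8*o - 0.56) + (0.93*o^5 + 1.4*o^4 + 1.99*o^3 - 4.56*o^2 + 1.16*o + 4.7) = 5.39*o^5 + 2.59*o^4 - 1.76*o^3 - 1.4*o^2 + 1.96*o + 4.14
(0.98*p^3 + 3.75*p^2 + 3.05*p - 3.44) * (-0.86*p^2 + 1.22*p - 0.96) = -0.8428*p^5 - 2.0294*p^4 + 1.0112*p^3 + 3.0794*p^2 - 7.1248*p + 3.3024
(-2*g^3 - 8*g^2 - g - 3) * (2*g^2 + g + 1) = -4*g^5 - 18*g^4 - 12*g^3 - 15*g^2 - 4*g - 3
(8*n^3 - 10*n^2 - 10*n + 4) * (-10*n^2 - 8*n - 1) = -80*n^5 + 36*n^4 + 172*n^3 + 50*n^2 - 22*n - 4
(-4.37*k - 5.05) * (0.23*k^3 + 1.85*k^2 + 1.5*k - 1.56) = -1.0051*k^4 - 9.246*k^3 - 15.8975*k^2 - 0.757799999999999*k + 7.878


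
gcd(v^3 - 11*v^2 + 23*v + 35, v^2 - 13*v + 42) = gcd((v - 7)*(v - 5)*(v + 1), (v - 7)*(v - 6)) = v - 7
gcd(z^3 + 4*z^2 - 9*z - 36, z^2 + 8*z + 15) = z + 3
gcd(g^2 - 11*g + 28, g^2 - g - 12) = g - 4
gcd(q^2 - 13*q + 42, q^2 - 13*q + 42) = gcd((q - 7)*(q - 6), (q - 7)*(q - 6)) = q^2 - 13*q + 42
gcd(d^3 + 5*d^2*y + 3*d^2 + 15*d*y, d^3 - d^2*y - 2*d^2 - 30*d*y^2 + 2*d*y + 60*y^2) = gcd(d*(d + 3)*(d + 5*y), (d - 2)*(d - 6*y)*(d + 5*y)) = d + 5*y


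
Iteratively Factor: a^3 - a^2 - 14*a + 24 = (a + 4)*(a^2 - 5*a + 6) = (a - 3)*(a + 4)*(a - 2)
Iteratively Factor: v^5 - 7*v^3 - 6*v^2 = (v)*(v^4 - 7*v^2 - 6*v) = v*(v + 2)*(v^3 - 2*v^2 - 3*v) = v*(v + 1)*(v + 2)*(v^2 - 3*v) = v*(v - 3)*(v + 1)*(v + 2)*(v)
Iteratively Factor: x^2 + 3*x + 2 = (x + 1)*(x + 2)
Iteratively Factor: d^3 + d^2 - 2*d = (d + 2)*(d^2 - d) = (d - 1)*(d + 2)*(d)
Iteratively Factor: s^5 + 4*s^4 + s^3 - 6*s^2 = (s - 1)*(s^4 + 5*s^3 + 6*s^2) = (s - 1)*(s + 3)*(s^3 + 2*s^2) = (s - 1)*(s + 2)*(s + 3)*(s^2) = s*(s - 1)*(s + 2)*(s + 3)*(s)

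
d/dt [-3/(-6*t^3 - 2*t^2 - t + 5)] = 3*(-18*t^2 - 4*t - 1)/(6*t^3 + 2*t^2 + t - 5)^2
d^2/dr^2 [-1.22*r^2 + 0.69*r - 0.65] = -2.44000000000000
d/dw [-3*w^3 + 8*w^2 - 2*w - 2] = -9*w^2 + 16*w - 2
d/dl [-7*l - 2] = -7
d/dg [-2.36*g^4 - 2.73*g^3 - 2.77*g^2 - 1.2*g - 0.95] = -9.44*g^3 - 8.19*g^2 - 5.54*g - 1.2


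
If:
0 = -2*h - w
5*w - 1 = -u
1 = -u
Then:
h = -1/5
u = -1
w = 2/5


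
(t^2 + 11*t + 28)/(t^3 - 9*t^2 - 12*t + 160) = (t + 7)/(t^2 - 13*t + 40)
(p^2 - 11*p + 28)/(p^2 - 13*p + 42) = (p - 4)/(p - 6)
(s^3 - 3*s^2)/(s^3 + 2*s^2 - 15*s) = s/(s + 5)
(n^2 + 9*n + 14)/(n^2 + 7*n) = (n + 2)/n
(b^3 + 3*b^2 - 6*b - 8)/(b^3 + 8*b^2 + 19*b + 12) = (b - 2)/(b + 3)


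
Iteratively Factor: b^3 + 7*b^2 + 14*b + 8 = (b + 1)*(b^2 + 6*b + 8) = (b + 1)*(b + 2)*(b + 4)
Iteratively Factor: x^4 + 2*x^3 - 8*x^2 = (x - 2)*(x^3 + 4*x^2) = x*(x - 2)*(x^2 + 4*x) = x*(x - 2)*(x + 4)*(x)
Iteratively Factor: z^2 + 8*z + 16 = (z + 4)*(z + 4)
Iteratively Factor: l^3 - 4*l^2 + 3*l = (l - 1)*(l^2 - 3*l) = l*(l - 1)*(l - 3)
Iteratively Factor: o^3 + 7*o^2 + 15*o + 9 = (o + 1)*(o^2 + 6*o + 9) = (o + 1)*(o + 3)*(o + 3)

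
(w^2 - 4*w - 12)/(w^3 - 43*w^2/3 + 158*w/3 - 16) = 3*(w + 2)/(3*w^2 - 25*w + 8)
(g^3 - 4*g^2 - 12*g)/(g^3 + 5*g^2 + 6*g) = (g - 6)/(g + 3)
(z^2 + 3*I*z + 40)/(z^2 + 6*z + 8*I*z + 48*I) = (z - 5*I)/(z + 6)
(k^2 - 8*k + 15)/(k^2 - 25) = (k - 3)/(k + 5)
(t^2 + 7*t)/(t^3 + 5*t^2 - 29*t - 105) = t/(t^2 - 2*t - 15)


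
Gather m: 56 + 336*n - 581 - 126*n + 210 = 210*n - 315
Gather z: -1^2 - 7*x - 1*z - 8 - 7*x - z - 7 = -14*x - 2*z - 16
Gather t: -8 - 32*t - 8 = -32*t - 16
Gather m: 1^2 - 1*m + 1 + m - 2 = 0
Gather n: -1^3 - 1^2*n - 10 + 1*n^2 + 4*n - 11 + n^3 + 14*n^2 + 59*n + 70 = n^3 + 15*n^2 + 62*n + 48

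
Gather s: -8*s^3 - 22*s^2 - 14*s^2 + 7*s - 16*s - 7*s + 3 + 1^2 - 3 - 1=-8*s^3 - 36*s^2 - 16*s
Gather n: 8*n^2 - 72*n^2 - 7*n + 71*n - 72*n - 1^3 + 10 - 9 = -64*n^2 - 8*n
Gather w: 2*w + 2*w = 4*w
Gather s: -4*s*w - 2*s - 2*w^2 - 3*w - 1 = s*(-4*w - 2) - 2*w^2 - 3*w - 1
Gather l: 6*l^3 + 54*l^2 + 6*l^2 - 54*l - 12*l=6*l^3 + 60*l^2 - 66*l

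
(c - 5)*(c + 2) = c^2 - 3*c - 10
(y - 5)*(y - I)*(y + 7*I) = y^3 - 5*y^2 + 6*I*y^2 + 7*y - 30*I*y - 35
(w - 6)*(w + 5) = w^2 - w - 30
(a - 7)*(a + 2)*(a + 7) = a^3 + 2*a^2 - 49*a - 98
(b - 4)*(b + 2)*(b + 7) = b^3 + 5*b^2 - 22*b - 56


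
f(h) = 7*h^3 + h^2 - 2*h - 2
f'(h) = 21*h^2 + 2*h - 2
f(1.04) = 4.88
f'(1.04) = 22.79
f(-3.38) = -254.12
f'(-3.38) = 231.15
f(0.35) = -2.28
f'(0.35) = 1.27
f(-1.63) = -26.40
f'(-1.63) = 50.53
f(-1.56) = -23.02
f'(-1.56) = 45.99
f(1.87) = 43.53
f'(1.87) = 75.17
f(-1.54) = -22.11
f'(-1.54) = 44.72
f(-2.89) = -156.83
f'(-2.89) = 167.61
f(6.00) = 1534.00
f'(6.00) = 766.00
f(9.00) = 5164.00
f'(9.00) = 1717.00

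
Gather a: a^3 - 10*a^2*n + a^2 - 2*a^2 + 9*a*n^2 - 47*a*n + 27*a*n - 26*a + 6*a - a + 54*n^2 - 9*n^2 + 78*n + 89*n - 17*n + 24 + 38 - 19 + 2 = a^3 + a^2*(-10*n - 1) + a*(9*n^2 - 20*n - 21) + 45*n^2 + 150*n + 45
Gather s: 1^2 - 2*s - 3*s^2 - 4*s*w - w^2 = -3*s^2 + s*(-4*w - 2) - w^2 + 1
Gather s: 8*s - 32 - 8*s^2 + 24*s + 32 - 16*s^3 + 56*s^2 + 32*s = -16*s^3 + 48*s^2 + 64*s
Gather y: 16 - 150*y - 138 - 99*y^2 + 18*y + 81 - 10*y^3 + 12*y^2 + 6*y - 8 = -10*y^3 - 87*y^2 - 126*y - 49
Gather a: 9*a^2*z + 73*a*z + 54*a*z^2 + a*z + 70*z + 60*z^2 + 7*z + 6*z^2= 9*a^2*z + a*(54*z^2 + 74*z) + 66*z^2 + 77*z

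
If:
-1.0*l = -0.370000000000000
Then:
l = 0.37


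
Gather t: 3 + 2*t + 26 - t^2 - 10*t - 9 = -t^2 - 8*t + 20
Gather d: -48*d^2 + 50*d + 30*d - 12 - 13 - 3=-48*d^2 + 80*d - 28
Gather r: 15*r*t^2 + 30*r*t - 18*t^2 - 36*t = r*(15*t^2 + 30*t) - 18*t^2 - 36*t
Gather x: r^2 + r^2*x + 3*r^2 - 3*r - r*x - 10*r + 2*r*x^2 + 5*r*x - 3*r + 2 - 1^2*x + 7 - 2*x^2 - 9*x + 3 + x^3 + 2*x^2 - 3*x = 4*r^2 + 2*r*x^2 - 16*r + x^3 + x*(r^2 + 4*r - 13) + 12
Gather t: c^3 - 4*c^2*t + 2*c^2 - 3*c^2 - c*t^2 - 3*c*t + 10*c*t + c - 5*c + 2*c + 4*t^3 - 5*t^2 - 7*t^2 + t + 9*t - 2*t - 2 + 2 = c^3 - c^2 - 2*c + 4*t^3 + t^2*(-c - 12) + t*(-4*c^2 + 7*c + 8)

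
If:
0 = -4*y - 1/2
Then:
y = -1/8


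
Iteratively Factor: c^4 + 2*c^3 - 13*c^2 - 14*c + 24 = (c - 3)*(c^3 + 5*c^2 + 2*c - 8) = (c - 3)*(c + 4)*(c^2 + c - 2) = (c - 3)*(c - 1)*(c + 4)*(c + 2)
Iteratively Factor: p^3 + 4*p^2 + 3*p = (p + 1)*(p^2 + 3*p) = p*(p + 1)*(p + 3)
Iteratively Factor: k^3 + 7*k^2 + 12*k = (k + 4)*(k^2 + 3*k) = k*(k + 4)*(k + 3)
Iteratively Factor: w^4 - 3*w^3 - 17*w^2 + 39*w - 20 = (w - 1)*(w^3 - 2*w^2 - 19*w + 20) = (w - 5)*(w - 1)*(w^2 + 3*w - 4) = (w - 5)*(w - 1)*(w + 4)*(w - 1)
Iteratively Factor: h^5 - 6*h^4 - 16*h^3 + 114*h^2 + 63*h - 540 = (h + 3)*(h^4 - 9*h^3 + 11*h^2 + 81*h - 180) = (h - 4)*(h + 3)*(h^3 - 5*h^2 - 9*h + 45) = (h - 4)*(h + 3)^2*(h^2 - 8*h + 15) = (h - 4)*(h - 3)*(h + 3)^2*(h - 5)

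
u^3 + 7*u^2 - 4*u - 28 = (u - 2)*(u + 2)*(u + 7)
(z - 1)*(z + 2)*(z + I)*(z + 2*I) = z^4 + z^3 + 3*I*z^3 - 4*z^2 + 3*I*z^2 - 2*z - 6*I*z + 4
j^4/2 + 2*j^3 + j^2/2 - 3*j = j*(j/2 + 1)*(j - 1)*(j + 3)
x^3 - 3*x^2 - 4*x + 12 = (x - 3)*(x - 2)*(x + 2)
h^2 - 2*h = h*(h - 2)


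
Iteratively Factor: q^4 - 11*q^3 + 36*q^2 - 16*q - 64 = (q - 4)*(q^3 - 7*q^2 + 8*q + 16) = (q - 4)^2*(q^2 - 3*q - 4) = (q - 4)^2*(q + 1)*(q - 4)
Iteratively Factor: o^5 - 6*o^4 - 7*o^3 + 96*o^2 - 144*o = (o - 3)*(o^4 - 3*o^3 - 16*o^2 + 48*o) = (o - 3)*(o + 4)*(o^3 - 7*o^2 + 12*o) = (o - 3)^2*(o + 4)*(o^2 - 4*o) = (o - 4)*(o - 3)^2*(o + 4)*(o)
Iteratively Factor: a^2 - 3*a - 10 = (a + 2)*(a - 5)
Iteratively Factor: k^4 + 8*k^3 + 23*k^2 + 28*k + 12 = (k + 2)*(k^3 + 6*k^2 + 11*k + 6) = (k + 1)*(k + 2)*(k^2 + 5*k + 6) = (k + 1)*(k + 2)*(k + 3)*(k + 2)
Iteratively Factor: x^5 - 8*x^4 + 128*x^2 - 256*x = (x - 4)*(x^4 - 4*x^3 - 16*x^2 + 64*x) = (x - 4)^2*(x^3 - 16*x) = x*(x - 4)^2*(x^2 - 16) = x*(x - 4)^3*(x + 4)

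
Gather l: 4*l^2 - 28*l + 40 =4*l^2 - 28*l + 40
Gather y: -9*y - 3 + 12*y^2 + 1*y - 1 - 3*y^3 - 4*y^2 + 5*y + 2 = -3*y^3 + 8*y^2 - 3*y - 2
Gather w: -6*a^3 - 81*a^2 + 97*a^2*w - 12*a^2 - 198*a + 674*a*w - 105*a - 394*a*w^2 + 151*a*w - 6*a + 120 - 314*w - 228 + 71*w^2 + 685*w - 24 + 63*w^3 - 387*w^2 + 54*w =-6*a^3 - 93*a^2 - 309*a + 63*w^3 + w^2*(-394*a - 316) + w*(97*a^2 + 825*a + 425) - 132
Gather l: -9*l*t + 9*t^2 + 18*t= -9*l*t + 9*t^2 + 18*t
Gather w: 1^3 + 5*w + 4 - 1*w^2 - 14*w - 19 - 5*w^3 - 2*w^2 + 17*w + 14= -5*w^3 - 3*w^2 + 8*w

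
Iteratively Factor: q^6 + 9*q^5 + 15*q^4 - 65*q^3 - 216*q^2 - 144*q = (q - 3)*(q^5 + 12*q^4 + 51*q^3 + 88*q^2 + 48*q) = (q - 3)*(q + 4)*(q^4 + 8*q^3 + 19*q^2 + 12*q) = (q - 3)*(q + 3)*(q + 4)*(q^3 + 5*q^2 + 4*q) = (q - 3)*(q + 1)*(q + 3)*(q + 4)*(q^2 + 4*q) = q*(q - 3)*(q + 1)*(q + 3)*(q + 4)*(q + 4)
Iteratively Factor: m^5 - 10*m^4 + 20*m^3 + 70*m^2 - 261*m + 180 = (m - 3)*(m^4 - 7*m^3 - m^2 + 67*m - 60) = (m - 5)*(m - 3)*(m^3 - 2*m^2 - 11*m + 12) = (m - 5)*(m - 3)*(m + 3)*(m^2 - 5*m + 4) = (m - 5)*(m - 3)*(m - 1)*(m + 3)*(m - 4)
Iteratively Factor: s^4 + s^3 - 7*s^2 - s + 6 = (s - 1)*(s^3 + 2*s^2 - 5*s - 6) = (s - 1)*(s + 1)*(s^2 + s - 6) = (s - 2)*(s - 1)*(s + 1)*(s + 3)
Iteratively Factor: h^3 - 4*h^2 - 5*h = (h)*(h^2 - 4*h - 5) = h*(h + 1)*(h - 5)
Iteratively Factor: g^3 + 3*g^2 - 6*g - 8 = (g + 4)*(g^2 - g - 2) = (g - 2)*(g + 4)*(g + 1)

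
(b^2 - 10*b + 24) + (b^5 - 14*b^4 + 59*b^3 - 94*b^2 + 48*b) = b^5 - 14*b^4 + 59*b^3 - 93*b^2 + 38*b + 24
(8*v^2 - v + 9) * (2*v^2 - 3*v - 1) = 16*v^4 - 26*v^3 + 13*v^2 - 26*v - 9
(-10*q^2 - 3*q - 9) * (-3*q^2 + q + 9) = 30*q^4 - q^3 - 66*q^2 - 36*q - 81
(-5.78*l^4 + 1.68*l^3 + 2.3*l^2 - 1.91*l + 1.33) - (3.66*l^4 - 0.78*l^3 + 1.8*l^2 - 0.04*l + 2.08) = -9.44*l^4 + 2.46*l^3 + 0.5*l^2 - 1.87*l - 0.75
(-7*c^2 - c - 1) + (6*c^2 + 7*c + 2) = -c^2 + 6*c + 1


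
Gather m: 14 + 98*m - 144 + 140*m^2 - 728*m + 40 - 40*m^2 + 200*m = 100*m^2 - 430*m - 90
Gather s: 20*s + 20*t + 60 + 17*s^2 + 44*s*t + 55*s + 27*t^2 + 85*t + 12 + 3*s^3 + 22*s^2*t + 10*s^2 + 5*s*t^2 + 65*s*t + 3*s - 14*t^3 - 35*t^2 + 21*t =3*s^3 + s^2*(22*t + 27) + s*(5*t^2 + 109*t + 78) - 14*t^3 - 8*t^2 + 126*t + 72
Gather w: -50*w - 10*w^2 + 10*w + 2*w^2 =-8*w^2 - 40*w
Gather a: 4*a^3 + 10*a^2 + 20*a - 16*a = 4*a^3 + 10*a^2 + 4*a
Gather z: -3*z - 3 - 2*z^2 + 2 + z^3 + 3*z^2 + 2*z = z^3 + z^2 - z - 1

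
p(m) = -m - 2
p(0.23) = -2.23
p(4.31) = -6.31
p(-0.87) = -1.13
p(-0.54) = -1.46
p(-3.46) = 1.46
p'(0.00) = -1.00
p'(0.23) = -1.00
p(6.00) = -8.00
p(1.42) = -3.42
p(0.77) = -2.77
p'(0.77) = -1.00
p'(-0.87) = -1.00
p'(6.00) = -1.00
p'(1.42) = -1.00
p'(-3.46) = -1.00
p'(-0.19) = -1.00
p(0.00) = -2.00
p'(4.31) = -1.00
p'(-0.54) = -1.00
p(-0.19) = -1.81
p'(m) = -1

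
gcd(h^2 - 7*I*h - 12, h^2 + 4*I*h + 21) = h - 3*I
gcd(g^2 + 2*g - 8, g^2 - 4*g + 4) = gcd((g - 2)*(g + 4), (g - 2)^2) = g - 2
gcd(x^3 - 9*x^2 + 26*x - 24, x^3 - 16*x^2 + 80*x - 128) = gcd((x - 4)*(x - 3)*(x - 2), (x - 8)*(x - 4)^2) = x - 4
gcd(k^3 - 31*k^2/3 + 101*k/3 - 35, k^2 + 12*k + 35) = 1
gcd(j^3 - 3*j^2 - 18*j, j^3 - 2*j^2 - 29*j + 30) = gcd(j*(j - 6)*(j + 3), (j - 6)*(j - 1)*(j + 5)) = j - 6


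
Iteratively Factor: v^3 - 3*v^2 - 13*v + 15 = (v - 5)*(v^2 + 2*v - 3) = (v - 5)*(v + 3)*(v - 1)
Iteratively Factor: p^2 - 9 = (p - 3)*(p + 3)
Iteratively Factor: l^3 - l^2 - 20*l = (l + 4)*(l^2 - 5*l) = l*(l + 4)*(l - 5)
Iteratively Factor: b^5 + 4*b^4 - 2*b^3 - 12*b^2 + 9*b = (b - 1)*(b^4 + 5*b^3 + 3*b^2 - 9*b) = (b - 1)^2*(b^3 + 6*b^2 + 9*b) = b*(b - 1)^2*(b^2 + 6*b + 9) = b*(b - 1)^2*(b + 3)*(b + 3)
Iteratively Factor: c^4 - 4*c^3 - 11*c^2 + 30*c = (c + 3)*(c^3 - 7*c^2 + 10*c) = (c - 5)*(c + 3)*(c^2 - 2*c) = c*(c - 5)*(c + 3)*(c - 2)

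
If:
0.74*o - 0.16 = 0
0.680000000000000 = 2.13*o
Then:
No Solution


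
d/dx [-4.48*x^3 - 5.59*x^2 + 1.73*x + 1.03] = -13.44*x^2 - 11.18*x + 1.73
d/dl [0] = 0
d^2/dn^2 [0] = 0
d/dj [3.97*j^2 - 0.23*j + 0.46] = 7.94*j - 0.23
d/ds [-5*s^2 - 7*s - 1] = -10*s - 7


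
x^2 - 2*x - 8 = (x - 4)*(x + 2)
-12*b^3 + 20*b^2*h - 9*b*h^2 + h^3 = (-6*b + h)*(-2*b + h)*(-b + h)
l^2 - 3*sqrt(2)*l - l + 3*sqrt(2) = (l - 1)*(l - 3*sqrt(2))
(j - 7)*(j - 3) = j^2 - 10*j + 21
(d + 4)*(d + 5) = d^2 + 9*d + 20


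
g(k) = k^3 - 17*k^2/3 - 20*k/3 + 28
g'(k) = 3*k^2 - 34*k/3 - 20/3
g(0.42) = 24.27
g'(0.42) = -10.90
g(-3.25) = -44.52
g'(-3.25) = 61.85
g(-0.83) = 29.06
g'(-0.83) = 4.81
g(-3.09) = -35.01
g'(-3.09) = 57.00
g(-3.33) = -49.56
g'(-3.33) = 64.34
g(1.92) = 1.39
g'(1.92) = -17.37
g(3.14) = -17.85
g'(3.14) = -12.67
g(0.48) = 23.60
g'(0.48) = -11.42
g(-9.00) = -1100.00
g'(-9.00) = 338.33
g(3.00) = -16.00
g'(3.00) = -13.67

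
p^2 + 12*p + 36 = (p + 6)^2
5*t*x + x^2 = x*(5*t + x)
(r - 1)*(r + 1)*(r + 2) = r^3 + 2*r^2 - r - 2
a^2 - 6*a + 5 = (a - 5)*(a - 1)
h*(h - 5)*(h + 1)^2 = h^4 - 3*h^3 - 9*h^2 - 5*h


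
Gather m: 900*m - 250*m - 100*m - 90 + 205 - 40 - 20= 550*m + 55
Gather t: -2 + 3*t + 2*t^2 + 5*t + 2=2*t^2 + 8*t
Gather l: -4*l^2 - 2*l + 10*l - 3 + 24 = -4*l^2 + 8*l + 21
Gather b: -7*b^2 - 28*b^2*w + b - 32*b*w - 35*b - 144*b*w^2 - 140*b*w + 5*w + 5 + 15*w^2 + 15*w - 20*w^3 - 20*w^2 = b^2*(-28*w - 7) + b*(-144*w^2 - 172*w - 34) - 20*w^3 - 5*w^2 + 20*w + 5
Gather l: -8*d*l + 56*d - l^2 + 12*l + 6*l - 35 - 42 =56*d - l^2 + l*(18 - 8*d) - 77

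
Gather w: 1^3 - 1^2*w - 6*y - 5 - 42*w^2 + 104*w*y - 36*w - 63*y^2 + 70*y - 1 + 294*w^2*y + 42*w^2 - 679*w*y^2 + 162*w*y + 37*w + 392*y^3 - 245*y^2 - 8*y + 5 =294*w^2*y + w*(-679*y^2 + 266*y) + 392*y^3 - 308*y^2 + 56*y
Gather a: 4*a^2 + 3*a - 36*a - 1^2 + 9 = 4*a^2 - 33*a + 8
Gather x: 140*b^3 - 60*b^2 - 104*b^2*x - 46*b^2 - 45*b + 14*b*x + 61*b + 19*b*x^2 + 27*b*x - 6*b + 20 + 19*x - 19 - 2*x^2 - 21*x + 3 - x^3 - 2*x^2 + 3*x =140*b^3 - 106*b^2 + 10*b - x^3 + x^2*(19*b - 4) + x*(-104*b^2 + 41*b + 1) + 4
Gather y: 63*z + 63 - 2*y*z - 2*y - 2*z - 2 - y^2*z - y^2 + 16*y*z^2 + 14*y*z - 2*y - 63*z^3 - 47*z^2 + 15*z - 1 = y^2*(-z - 1) + y*(16*z^2 + 12*z - 4) - 63*z^3 - 47*z^2 + 76*z + 60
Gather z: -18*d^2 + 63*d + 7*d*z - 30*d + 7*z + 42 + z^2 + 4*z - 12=-18*d^2 + 33*d + z^2 + z*(7*d + 11) + 30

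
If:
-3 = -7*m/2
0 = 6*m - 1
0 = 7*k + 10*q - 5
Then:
No Solution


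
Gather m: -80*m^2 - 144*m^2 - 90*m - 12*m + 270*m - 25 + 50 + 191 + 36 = -224*m^2 + 168*m + 252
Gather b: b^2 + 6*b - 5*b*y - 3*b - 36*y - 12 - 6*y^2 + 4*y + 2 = b^2 + b*(3 - 5*y) - 6*y^2 - 32*y - 10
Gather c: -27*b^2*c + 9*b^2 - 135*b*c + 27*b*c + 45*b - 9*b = 9*b^2 + 36*b + c*(-27*b^2 - 108*b)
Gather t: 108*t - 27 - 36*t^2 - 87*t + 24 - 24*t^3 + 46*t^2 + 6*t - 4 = -24*t^3 + 10*t^2 + 27*t - 7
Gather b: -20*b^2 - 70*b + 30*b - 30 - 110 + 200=-20*b^2 - 40*b + 60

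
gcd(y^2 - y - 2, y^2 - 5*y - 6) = y + 1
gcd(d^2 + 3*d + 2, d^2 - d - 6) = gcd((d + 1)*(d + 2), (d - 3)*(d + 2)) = d + 2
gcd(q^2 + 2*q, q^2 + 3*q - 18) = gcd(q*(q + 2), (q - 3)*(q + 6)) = 1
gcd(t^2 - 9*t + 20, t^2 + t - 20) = t - 4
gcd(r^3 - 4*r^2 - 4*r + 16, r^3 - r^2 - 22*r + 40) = r^2 - 6*r + 8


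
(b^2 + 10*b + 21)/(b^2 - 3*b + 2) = (b^2 + 10*b + 21)/(b^2 - 3*b + 2)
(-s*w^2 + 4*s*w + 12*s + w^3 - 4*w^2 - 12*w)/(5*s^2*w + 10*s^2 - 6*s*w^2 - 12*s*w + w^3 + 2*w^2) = (6 - w)/(5*s - w)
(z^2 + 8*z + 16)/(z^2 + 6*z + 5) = (z^2 + 8*z + 16)/(z^2 + 6*z + 5)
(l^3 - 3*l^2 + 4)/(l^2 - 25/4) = 4*(l^3 - 3*l^2 + 4)/(4*l^2 - 25)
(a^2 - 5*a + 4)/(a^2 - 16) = (a - 1)/(a + 4)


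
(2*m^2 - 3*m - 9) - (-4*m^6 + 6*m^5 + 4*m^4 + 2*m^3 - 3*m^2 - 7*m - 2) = 4*m^6 - 6*m^5 - 4*m^4 - 2*m^3 + 5*m^2 + 4*m - 7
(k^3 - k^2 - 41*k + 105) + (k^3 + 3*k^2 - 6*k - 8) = 2*k^3 + 2*k^2 - 47*k + 97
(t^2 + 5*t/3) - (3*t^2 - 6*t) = -2*t^2 + 23*t/3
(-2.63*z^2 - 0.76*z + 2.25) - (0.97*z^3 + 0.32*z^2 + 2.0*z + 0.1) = -0.97*z^3 - 2.95*z^2 - 2.76*z + 2.15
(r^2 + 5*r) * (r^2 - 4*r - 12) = r^4 + r^3 - 32*r^2 - 60*r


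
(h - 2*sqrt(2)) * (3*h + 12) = 3*h^2 - 6*sqrt(2)*h + 12*h - 24*sqrt(2)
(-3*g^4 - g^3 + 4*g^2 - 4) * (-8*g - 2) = 24*g^5 + 14*g^4 - 30*g^3 - 8*g^2 + 32*g + 8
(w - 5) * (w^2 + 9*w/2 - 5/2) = w^3 - w^2/2 - 25*w + 25/2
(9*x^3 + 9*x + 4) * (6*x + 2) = 54*x^4 + 18*x^3 + 54*x^2 + 42*x + 8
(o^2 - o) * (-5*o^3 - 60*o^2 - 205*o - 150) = -5*o^5 - 55*o^4 - 145*o^3 + 55*o^2 + 150*o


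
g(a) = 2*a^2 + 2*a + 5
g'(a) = 4*a + 2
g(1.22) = 10.42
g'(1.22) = 6.88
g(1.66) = 13.83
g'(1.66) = 8.64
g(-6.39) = 73.88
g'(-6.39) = -23.56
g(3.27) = 32.93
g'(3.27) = 15.08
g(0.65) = 7.14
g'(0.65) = 4.60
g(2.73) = 25.37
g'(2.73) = 12.92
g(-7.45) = 101.10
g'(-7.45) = -27.80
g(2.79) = 26.15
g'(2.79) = 13.16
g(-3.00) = 17.00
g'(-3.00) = -10.00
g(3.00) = 29.00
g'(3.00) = 14.00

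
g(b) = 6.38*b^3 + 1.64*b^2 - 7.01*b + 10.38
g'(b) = 19.14*b^2 + 3.28*b - 7.01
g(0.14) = 9.45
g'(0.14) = -6.18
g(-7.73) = -2784.30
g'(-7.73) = 1111.31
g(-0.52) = 13.57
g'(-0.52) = -3.54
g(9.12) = 4922.41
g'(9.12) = 1614.86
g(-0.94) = 13.12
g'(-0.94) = 6.82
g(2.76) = 137.66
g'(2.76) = 147.84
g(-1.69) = -3.88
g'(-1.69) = 42.11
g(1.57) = 28.11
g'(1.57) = 45.32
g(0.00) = 10.38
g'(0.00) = -7.01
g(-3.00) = -126.09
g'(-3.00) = 155.41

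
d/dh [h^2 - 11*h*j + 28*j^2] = 2*h - 11*j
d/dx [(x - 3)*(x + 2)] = 2*x - 1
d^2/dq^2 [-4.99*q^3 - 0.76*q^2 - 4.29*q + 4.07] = -29.94*q - 1.52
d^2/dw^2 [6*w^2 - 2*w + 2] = 12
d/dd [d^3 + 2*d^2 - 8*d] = 3*d^2 + 4*d - 8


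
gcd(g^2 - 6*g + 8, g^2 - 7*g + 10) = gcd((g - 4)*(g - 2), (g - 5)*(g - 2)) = g - 2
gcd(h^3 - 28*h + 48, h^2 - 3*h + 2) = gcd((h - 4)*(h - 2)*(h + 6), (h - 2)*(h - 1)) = h - 2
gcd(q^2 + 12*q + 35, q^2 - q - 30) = q + 5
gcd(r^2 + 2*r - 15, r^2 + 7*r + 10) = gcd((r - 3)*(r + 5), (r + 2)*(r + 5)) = r + 5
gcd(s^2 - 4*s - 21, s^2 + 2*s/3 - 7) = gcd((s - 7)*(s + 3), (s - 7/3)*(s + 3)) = s + 3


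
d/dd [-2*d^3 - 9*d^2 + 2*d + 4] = -6*d^2 - 18*d + 2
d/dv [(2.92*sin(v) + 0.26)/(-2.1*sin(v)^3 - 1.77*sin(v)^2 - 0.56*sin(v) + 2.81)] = (12.264*sin(v)^3 + 6.8064*sin(v)^2 + 0.9204*sin(v) + 8.3508)*cos(v)/(4.41*sin(v)^6 + 7.434*sin(v)^5 + 5.4849*sin(v)^4 - 9.8196*sin(v)^3 - 9.6338*sin(v)^2 - 3.1472*sin(v) + 7.8961)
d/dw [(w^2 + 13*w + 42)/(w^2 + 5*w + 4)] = 2*(-4*w^2 - 38*w - 79)/(w^4 + 10*w^3 + 33*w^2 + 40*w + 16)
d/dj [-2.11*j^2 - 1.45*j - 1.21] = -4.22*j - 1.45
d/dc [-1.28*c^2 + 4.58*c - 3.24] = 4.58 - 2.56*c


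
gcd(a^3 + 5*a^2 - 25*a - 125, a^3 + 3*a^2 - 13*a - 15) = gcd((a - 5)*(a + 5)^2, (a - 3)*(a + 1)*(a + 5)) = a + 5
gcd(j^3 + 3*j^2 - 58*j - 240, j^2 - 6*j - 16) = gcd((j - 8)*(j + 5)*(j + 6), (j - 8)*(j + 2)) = j - 8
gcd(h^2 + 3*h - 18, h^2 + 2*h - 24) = h + 6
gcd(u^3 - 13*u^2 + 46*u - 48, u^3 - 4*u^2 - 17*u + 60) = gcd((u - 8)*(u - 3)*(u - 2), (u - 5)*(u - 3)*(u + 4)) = u - 3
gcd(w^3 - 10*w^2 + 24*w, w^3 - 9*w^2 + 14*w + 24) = w^2 - 10*w + 24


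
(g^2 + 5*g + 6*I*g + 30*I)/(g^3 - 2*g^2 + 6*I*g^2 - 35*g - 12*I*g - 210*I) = 1/(g - 7)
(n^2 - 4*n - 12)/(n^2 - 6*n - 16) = (n - 6)/(n - 8)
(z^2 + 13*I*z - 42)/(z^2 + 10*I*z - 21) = (z + 6*I)/(z + 3*I)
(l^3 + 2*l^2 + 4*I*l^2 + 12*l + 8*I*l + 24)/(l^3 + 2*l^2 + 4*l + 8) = (l + 6*I)/(l + 2*I)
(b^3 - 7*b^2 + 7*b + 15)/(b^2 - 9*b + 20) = (b^2 - 2*b - 3)/(b - 4)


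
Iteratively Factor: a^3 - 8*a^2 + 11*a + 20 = (a + 1)*(a^2 - 9*a + 20) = (a - 4)*(a + 1)*(a - 5)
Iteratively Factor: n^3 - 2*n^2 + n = (n)*(n^2 - 2*n + 1) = n*(n - 1)*(n - 1)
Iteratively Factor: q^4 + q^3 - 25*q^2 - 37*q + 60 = (q + 3)*(q^3 - 2*q^2 - 19*q + 20) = (q + 3)*(q + 4)*(q^2 - 6*q + 5) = (q - 5)*(q + 3)*(q + 4)*(q - 1)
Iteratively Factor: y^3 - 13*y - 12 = (y - 4)*(y^2 + 4*y + 3) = (y - 4)*(y + 3)*(y + 1)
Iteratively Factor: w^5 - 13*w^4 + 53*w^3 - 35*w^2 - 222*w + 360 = (w - 3)*(w^4 - 10*w^3 + 23*w^2 + 34*w - 120) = (w - 5)*(w - 3)*(w^3 - 5*w^2 - 2*w + 24) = (w - 5)*(w - 3)^2*(w^2 - 2*w - 8) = (w - 5)*(w - 3)^2*(w + 2)*(w - 4)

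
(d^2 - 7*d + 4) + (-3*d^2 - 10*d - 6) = -2*d^2 - 17*d - 2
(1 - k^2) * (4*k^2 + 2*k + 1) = -4*k^4 - 2*k^3 + 3*k^2 + 2*k + 1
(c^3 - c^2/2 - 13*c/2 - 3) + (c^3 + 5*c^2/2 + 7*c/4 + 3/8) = 2*c^3 + 2*c^2 - 19*c/4 - 21/8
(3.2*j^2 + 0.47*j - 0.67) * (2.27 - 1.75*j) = -5.6*j^3 + 6.4415*j^2 + 2.2394*j - 1.5209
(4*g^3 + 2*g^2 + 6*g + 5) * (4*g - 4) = 16*g^4 - 8*g^3 + 16*g^2 - 4*g - 20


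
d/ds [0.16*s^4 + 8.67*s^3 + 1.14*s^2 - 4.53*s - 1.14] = 0.64*s^3 + 26.01*s^2 + 2.28*s - 4.53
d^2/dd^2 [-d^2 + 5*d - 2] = -2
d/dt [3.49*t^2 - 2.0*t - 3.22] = 6.98*t - 2.0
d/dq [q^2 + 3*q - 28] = 2*q + 3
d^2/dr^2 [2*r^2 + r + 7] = 4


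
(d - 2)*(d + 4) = d^2 + 2*d - 8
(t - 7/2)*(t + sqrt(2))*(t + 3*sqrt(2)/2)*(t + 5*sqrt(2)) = t^4 - 7*t^3/2 + 15*sqrt(2)*t^3/2 - 105*sqrt(2)*t^2/4 + 28*t^2 - 98*t + 15*sqrt(2)*t - 105*sqrt(2)/2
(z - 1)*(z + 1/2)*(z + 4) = z^3 + 7*z^2/2 - 5*z/2 - 2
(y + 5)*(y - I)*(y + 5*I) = y^3 + 5*y^2 + 4*I*y^2 + 5*y + 20*I*y + 25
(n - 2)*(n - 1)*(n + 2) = n^3 - n^2 - 4*n + 4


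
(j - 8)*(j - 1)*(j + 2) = j^3 - 7*j^2 - 10*j + 16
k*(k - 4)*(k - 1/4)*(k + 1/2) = k^4 - 15*k^3/4 - 9*k^2/8 + k/2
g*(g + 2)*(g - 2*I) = g^3 + 2*g^2 - 2*I*g^2 - 4*I*g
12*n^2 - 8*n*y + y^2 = (-6*n + y)*(-2*n + y)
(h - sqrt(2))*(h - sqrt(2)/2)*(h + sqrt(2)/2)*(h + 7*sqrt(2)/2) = h^4 + 5*sqrt(2)*h^3/2 - 15*h^2/2 - 5*sqrt(2)*h/4 + 7/2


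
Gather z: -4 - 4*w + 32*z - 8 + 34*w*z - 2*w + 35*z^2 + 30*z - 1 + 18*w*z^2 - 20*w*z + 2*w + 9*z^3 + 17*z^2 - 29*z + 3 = -4*w + 9*z^3 + z^2*(18*w + 52) + z*(14*w + 33) - 10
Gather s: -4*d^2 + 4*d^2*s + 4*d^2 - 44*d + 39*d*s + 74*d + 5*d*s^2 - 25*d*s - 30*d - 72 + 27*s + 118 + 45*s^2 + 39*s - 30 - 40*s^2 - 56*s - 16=s^2*(5*d + 5) + s*(4*d^2 + 14*d + 10)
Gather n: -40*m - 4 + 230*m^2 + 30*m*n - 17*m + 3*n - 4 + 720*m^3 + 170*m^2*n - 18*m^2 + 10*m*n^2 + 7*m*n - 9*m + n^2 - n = 720*m^3 + 212*m^2 - 66*m + n^2*(10*m + 1) + n*(170*m^2 + 37*m + 2) - 8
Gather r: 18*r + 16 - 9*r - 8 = 9*r + 8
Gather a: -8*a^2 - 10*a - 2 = -8*a^2 - 10*a - 2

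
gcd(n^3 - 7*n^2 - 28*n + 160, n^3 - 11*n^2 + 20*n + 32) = n^2 - 12*n + 32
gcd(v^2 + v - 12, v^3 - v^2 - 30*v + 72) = v - 3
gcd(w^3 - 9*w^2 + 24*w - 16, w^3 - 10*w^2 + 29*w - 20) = w^2 - 5*w + 4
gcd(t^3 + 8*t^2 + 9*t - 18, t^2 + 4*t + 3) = t + 3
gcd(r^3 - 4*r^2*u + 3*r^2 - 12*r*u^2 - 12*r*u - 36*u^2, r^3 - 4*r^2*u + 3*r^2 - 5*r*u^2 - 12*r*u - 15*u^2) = r + 3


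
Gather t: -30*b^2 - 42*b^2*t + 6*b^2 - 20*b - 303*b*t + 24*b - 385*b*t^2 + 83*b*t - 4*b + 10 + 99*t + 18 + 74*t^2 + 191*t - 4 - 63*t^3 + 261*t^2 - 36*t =-24*b^2 - 63*t^3 + t^2*(335 - 385*b) + t*(-42*b^2 - 220*b + 254) + 24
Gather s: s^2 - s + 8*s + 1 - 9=s^2 + 7*s - 8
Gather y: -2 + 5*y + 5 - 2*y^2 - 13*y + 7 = -2*y^2 - 8*y + 10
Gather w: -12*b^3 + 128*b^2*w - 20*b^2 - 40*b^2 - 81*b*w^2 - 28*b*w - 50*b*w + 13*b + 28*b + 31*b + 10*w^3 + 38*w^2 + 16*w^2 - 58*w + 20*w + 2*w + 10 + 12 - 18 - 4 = -12*b^3 - 60*b^2 + 72*b + 10*w^3 + w^2*(54 - 81*b) + w*(128*b^2 - 78*b - 36)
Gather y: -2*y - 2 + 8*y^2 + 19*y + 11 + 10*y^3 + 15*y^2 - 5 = 10*y^3 + 23*y^2 + 17*y + 4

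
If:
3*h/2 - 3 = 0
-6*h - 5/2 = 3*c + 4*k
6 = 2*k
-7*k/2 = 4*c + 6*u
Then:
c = -53/6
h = 2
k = 3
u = 149/36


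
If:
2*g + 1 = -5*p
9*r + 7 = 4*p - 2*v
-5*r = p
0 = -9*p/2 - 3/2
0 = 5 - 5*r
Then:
No Solution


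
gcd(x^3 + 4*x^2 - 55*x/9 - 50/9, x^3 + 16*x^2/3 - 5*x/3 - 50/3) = x^2 + 10*x/3 - 25/3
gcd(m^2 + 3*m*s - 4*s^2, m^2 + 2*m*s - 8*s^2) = m + 4*s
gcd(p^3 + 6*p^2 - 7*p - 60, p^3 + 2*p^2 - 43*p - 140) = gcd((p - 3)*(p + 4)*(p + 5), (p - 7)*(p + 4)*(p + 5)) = p^2 + 9*p + 20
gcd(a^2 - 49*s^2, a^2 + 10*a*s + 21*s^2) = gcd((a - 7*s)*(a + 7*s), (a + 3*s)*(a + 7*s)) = a + 7*s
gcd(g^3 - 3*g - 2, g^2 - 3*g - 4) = g + 1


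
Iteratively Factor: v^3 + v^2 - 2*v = (v - 1)*(v^2 + 2*v) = v*(v - 1)*(v + 2)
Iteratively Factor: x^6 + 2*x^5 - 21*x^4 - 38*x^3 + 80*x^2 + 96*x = (x - 4)*(x^5 + 6*x^4 + 3*x^3 - 26*x^2 - 24*x) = (x - 4)*(x + 1)*(x^4 + 5*x^3 - 2*x^2 - 24*x) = (x - 4)*(x - 2)*(x + 1)*(x^3 + 7*x^2 + 12*x) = (x - 4)*(x - 2)*(x + 1)*(x + 4)*(x^2 + 3*x) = x*(x - 4)*(x - 2)*(x + 1)*(x + 4)*(x + 3)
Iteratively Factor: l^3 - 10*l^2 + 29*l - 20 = (l - 4)*(l^2 - 6*l + 5) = (l - 5)*(l - 4)*(l - 1)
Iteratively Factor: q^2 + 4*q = (q + 4)*(q)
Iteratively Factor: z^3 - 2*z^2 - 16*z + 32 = (z + 4)*(z^2 - 6*z + 8) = (z - 2)*(z + 4)*(z - 4)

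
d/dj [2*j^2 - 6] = 4*j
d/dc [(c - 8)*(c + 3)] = 2*c - 5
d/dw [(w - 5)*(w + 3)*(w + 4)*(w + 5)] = 4*w^3 + 21*w^2 - 26*w - 175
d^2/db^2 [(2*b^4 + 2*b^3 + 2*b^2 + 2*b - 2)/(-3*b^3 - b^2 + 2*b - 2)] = 4*(-13*b^6 - 21*b^5 + 45*b^4 + 87*b^3 + 15*b^2 - 30*b - 6)/(27*b^9 + 27*b^8 - 45*b^7 + 19*b^6 + 66*b^5 - 54*b^4 + 4*b^3 + 36*b^2 - 24*b + 8)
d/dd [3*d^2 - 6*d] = 6*d - 6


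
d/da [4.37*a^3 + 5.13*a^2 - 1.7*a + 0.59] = 13.11*a^2 + 10.26*a - 1.7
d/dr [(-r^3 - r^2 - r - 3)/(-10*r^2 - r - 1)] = 2*(5*r^4 + r^3 - 3*r^2 - 29*r - 1)/(100*r^4 + 20*r^3 + 21*r^2 + 2*r + 1)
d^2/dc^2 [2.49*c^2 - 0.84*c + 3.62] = 4.98000000000000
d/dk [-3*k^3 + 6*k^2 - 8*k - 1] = -9*k^2 + 12*k - 8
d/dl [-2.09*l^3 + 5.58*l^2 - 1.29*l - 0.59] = -6.27*l^2 + 11.16*l - 1.29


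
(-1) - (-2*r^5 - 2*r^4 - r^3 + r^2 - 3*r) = 2*r^5 + 2*r^4 + r^3 - r^2 + 3*r - 1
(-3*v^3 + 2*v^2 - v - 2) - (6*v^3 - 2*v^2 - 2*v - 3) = -9*v^3 + 4*v^2 + v + 1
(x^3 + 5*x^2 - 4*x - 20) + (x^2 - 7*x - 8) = x^3 + 6*x^2 - 11*x - 28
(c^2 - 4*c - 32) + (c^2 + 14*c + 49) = 2*c^2 + 10*c + 17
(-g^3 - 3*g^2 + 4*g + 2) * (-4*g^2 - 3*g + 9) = 4*g^5 + 15*g^4 - 16*g^3 - 47*g^2 + 30*g + 18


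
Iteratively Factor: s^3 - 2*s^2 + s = (s)*(s^2 - 2*s + 1) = s*(s - 1)*(s - 1)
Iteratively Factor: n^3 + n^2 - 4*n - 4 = (n + 2)*(n^2 - n - 2) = (n + 1)*(n + 2)*(n - 2)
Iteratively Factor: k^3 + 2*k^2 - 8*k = (k - 2)*(k^2 + 4*k) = (k - 2)*(k + 4)*(k)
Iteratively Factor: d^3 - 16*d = (d - 4)*(d^2 + 4*d) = (d - 4)*(d + 4)*(d)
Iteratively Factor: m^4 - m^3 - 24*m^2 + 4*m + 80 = (m + 2)*(m^3 - 3*m^2 - 18*m + 40) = (m - 5)*(m + 2)*(m^2 + 2*m - 8) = (m - 5)*(m + 2)*(m + 4)*(m - 2)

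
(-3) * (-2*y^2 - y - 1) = 6*y^2 + 3*y + 3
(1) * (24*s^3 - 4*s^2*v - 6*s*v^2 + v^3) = 24*s^3 - 4*s^2*v - 6*s*v^2 + v^3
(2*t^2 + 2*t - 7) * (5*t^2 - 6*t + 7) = 10*t^4 - 2*t^3 - 33*t^2 + 56*t - 49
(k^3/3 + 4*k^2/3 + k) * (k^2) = k^5/3 + 4*k^4/3 + k^3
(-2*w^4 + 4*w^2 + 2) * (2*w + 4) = -4*w^5 - 8*w^4 + 8*w^3 + 16*w^2 + 4*w + 8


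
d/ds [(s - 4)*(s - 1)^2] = 3*(s - 3)*(s - 1)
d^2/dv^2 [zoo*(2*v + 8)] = 0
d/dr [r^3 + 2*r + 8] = 3*r^2 + 2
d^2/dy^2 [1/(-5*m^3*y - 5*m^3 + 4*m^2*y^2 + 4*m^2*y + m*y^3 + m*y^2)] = 2*(-(4*m + 3*y + 1)*(-5*m^2*y - 5*m^2 + 4*m*y^2 + 4*m*y + y^3 + y^2) + (-5*m^2 + 8*m*y + 4*m + 3*y^2 + 2*y)^2)/(m*(-5*m^2*y - 5*m^2 + 4*m*y^2 + 4*m*y + y^3 + y^2)^3)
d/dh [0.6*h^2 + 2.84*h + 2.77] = 1.2*h + 2.84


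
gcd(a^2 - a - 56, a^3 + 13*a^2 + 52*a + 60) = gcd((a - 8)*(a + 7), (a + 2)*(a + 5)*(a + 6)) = 1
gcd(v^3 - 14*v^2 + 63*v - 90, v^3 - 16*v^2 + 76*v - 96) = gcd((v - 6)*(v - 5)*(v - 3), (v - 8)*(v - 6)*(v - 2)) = v - 6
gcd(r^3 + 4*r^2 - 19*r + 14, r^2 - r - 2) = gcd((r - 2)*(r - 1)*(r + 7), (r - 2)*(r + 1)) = r - 2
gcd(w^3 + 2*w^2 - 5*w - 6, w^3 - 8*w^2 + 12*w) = w - 2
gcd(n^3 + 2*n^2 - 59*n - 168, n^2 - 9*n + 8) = n - 8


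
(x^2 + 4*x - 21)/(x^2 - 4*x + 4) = (x^2 + 4*x - 21)/(x^2 - 4*x + 4)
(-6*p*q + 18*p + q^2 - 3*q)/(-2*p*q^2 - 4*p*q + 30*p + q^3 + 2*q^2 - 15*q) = (6*p - q)/(2*p*q + 10*p - q^2 - 5*q)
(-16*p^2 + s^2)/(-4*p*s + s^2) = (4*p + s)/s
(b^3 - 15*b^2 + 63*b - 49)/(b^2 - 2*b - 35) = (b^2 - 8*b + 7)/(b + 5)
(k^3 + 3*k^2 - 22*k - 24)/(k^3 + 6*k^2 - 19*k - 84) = (k^2 + 7*k + 6)/(k^2 + 10*k + 21)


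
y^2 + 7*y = y*(y + 7)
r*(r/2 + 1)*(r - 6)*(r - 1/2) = r^4/2 - 9*r^3/4 - 5*r^2 + 3*r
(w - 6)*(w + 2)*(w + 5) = w^3 + w^2 - 32*w - 60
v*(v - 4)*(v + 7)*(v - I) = v^4 + 3*v^3 - I*v^3 - 28*v^2 - 3*I*v^2 + 28*I*v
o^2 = o^2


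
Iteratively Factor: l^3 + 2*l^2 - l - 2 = (l - 1)*(l^2 + 3*l + 2) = (l - 1)*(l + 2)*(l + 1)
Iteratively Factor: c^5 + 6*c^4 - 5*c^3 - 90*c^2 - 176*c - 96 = (c + 2)*(c^4 + 4*c^3 - 13*c^2 - 64*c - 48) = (c + 2)*(c + 4)*(c^3 - 13*c - 12) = (c + 1)*(c + 2)*(c + 4)*(c^2 - c - 12) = (c + 1)*(c + 2)*(c + 3)*(c + 4)*(c - 4)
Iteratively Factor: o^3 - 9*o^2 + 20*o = (o - 4)*(o^2 - 5*o) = o*(o - 4)*(o - 5)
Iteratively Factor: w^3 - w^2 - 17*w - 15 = (w + 1)*(w^2 - 2*w - 15) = (w + 1)*(w + 3)*(w - 5)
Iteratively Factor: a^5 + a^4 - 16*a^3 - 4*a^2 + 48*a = (a)*(a^4 + a^3 - 16*a^2 - 4*a + 48) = a*(a + 4)*(a^3 - 3*a^2 - 4*a + 12) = a*(a + 2)*(a + 4)*(a^2 - 5*a + 6) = a*(a - 3)*(a + 2)*(a + 4)*(a - 2)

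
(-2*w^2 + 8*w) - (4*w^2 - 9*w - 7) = -6*w^2 + 17*w + 7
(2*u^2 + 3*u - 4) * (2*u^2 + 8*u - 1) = 4*u^4 + 22*u^3 + 14*u^2 - 35*u + 4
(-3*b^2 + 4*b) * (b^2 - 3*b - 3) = -3*b^4 + 13*b^3 - 3*b^2 - 12*b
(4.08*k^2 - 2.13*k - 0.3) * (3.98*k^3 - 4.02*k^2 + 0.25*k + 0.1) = 16.2384*k^5 - 24.879*k^4 + 8.3886*k^3 + 1.0815*k^2 - 0.288*k - 0.03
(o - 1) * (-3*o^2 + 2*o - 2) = -3*o^3 + 5*o^2 - 4*o + 2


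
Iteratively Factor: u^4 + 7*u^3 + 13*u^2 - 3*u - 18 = (u + 3)*(u^3 + 4*u^2 + u - 6) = (u + 3)^2*(u^2 + u - 2) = (u - 1)*(u + 3)^2*(u + 2)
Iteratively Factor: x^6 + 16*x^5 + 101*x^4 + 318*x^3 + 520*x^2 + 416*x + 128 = (x + 4)*(x^5 + 12*x^4 + 53*x^3 + 106*x^2 + 96*x + 32) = (x + 4)^2*(x^4 + 8*x^3 + 21*x^2 + 22*x + 8) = (x + 4)^3*(x^3 + 4*x^2 + 5*x + 2) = (x + 1)*(x + 4)^3*(x^2 + 3*x + 2) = (x + 1)*(x + 2)*(x + 4)^3*(x + 1)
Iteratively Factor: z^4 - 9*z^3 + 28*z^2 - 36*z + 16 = (z - 2)*(z^3 - 7*z^2 + 14*z - 8) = (z - 2)^2*(z^2 - 5*z + 4) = (z - 2)^2*(z - 1)*(z - 4)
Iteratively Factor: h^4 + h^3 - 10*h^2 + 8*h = (h)*(h^3 + h^2 - 10*h + 8) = h*(h - 2)*(h^2 + 3*h - 4) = h*(h - 2)*(h - 1)*(h + 4)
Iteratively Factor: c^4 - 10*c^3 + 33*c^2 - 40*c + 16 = (c - 1)*(c^3 - 9*c^2 + 24*c - 16) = (c - 1)^2*(c^2 - 8*c + 16) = (c - 4)*(c - 1)^2*(c - 4)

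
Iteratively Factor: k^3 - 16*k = (k)*(k^2 - 16) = k*(k + 4)*(k - 4)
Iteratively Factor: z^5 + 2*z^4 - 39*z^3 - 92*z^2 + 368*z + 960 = (z - 4)*(z^4 + 6*z^3 - 15*z^2 - 152*z - 240) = (z - 4)*(z + 3)*(z^3 + 3*z^2 - 24*z - 80) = (z - 4)*(z + 3)*(z + 4)*(z^2 - z - 20) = (z - 5)*(z - 4)*(z + 3)*(z + 4)*(z + 4)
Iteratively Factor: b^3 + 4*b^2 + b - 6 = (b - 1)*(b^2 + 5*b + 6) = (b - 1)*(b + 2)*(b + 3)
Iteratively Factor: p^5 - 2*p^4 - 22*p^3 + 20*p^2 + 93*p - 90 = (p + 3)*(p^4 - 5*p^3 - 7*p^2 + 41*p - 30) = (p - 1)*(p + 3)*(p^3 - 4*p^2 - 11*p + 30) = (p - 5)*(p - 1)*(p + 3)*(p^2 + p - 6) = (p - 5)*(p - 1)*(p + 3)^2*(p - 2)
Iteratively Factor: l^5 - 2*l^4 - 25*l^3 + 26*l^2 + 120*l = (l + 4)*(l^4 - 6*l^3 - l^2 + 30*l) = l*(l + 4)*(l^3 - 6*l^2 - l + 30) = l*(l - 5)*(l + 4)*(l^2 - l - 6) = l*(l - 5)*(l - 3)*(l + 4)*(l + 2)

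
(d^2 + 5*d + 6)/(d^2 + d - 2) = (d + 3)/(d - 1)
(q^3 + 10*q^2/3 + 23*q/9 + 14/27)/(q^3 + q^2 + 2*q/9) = (q + 7/3)/q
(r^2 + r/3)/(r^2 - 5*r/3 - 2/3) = r/(r - 2)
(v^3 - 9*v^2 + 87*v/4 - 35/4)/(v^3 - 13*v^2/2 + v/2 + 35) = (v - 1/2)/(v + 2)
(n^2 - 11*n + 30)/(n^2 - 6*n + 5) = (n - 6)/(n - 1)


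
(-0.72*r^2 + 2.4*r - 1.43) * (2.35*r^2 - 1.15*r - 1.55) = -1.692*r^4 + 6.468*r^3 - 5.0045*r^2 - 2.0755*r + 2.2165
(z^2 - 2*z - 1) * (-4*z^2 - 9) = -4*z^4 + 8*z^3 - 5*z^2 + 18*z + 9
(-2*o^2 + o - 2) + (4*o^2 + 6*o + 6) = 2*o^2 + 7*o + 4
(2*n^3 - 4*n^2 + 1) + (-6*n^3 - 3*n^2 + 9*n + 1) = -4*n^3 - 7*n^2 + 9*n + 2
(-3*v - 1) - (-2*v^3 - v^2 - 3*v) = 2*v^3 + v^2 - 1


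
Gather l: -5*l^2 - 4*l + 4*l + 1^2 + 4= 5 - 5*l^2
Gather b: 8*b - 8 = 8*b - 8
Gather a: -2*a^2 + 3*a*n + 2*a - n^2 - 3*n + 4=-2*a^2 + a*(3*n + 2) - n^2 - 3*n + 4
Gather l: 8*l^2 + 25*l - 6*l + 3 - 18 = 8*l^2 + 19*l - 15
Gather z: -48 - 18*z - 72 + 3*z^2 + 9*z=3*z^2 - 9*z - 120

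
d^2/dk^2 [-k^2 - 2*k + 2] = -2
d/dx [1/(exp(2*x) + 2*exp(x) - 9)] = -2*(exp(x) + 1)*exp(x)/(exp(2*x) + 2*exp(x) - 9)^2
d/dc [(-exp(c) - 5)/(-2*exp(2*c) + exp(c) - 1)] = (-(exp(c) + 5)*(4*exp(c) - 1) + 2*exp(2*c) - exp(c) + 1)*exp(c)/(2*exp(2*c) - exp(c) + 1)^2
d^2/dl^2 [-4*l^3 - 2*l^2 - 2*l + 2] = -24*l - 4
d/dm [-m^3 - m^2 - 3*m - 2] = -3*m^2 - 2*m - 3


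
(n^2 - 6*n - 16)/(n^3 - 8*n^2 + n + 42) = (n - 8)/(n^2 - 10*n + 21)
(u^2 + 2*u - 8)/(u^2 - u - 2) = (u + 4)/(u + 1)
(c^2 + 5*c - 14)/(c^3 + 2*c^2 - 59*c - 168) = (c - 2)/(c^2 - 5*c - 24)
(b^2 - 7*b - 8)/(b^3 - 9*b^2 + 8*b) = (b + 1)/(b*(b - 1))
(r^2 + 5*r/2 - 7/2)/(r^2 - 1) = (r + 7/2)/(r + 1)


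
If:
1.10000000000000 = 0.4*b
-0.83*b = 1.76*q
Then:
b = 2.75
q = -1.30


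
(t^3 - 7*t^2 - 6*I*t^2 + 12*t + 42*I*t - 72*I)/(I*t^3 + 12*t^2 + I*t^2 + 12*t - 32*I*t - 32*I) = (-I*t^3 + t^2*(-6 + 7*I) + t*(42 - 12*I) - 72)/(t^3 + t^2*(1 - 12*I) + t*(-32 - 12*I) - 32)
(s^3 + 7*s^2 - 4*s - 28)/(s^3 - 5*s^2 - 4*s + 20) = (s + 7)/(s - 5)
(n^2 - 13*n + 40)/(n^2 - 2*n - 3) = (-n^2 + 13*n - 40)/(-n^2 + 2*n + 3)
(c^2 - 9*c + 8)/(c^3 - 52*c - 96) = (c - 1)/(c^2 + 8*c + 12)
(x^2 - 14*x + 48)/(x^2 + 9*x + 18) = (x^2 - 14*x + 48)/(x^2 + 9*x + 18)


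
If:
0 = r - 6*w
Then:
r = 6*w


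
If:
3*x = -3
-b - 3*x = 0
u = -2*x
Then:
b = 3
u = 2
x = -1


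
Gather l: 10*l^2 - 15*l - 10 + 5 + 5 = 10*l^2 - 15*l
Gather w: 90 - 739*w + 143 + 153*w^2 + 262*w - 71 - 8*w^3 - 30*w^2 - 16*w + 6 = -8*w^3 + 123*w^2 - 493*w + 168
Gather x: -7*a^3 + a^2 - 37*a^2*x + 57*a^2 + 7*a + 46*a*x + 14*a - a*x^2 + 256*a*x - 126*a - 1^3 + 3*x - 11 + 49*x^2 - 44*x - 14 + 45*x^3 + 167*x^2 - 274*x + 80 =-7*a^3 + 58*a^2 - 105*a + 45*x^3 + x^2*(216 - a) + x*(-37*a^2 + 302*a - 315) + 54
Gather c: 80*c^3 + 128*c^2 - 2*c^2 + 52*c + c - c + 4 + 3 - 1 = 80*c^3 + 126*c^2 + 52*c + 6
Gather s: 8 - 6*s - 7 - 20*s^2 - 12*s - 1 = -20*s^2 - 18*s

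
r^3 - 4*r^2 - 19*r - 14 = (r - 7)*(r + 1)*(r + 2)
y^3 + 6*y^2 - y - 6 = (y - 1)*(y + 1)*(y + 6)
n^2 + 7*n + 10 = (n + 2)*(n + 5)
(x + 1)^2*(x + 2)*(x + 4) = x^4 + 8*x^3 + 21*x^2 + 22*x + 8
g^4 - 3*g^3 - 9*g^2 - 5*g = g*(g - 5)*(g + 1)^2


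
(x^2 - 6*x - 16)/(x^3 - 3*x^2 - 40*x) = (x + 2)/(x*(x + 5))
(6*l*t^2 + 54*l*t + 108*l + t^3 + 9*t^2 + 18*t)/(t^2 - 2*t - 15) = (6*l*t + 36*l + t^2 + 6*t)/(t - 5)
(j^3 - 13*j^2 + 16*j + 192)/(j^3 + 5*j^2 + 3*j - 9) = (j^2 - 16*j + 64)/(j^2 + 2*j - 3)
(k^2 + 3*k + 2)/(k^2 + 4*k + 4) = (k + 1)/(k + 2)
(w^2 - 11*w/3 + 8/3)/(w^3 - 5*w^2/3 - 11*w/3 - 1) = (-3*w^2 + 11*w - 8)/(-3*w^3 + 5*w^2 + 11*w + 3)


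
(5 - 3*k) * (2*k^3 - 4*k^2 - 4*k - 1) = -6*k^4 + 22*k^3 - 8*k^2 - 17*k - 5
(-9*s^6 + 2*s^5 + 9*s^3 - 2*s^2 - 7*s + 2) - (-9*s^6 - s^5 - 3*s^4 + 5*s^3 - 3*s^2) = 3*s^5 + 3*s^4 + 4*s^3 + s^2 - 7*s + 2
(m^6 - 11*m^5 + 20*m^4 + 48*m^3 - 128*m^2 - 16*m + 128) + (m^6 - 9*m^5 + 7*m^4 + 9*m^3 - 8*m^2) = 2*m^6 - 20*m^5 + 27*m^4 + 57*m^3 - 136*m^2 - 16*m + 128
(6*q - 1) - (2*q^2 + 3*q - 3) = -2*q^2 + 3*q + 2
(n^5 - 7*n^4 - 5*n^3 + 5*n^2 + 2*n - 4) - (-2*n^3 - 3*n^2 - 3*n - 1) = n^5 - 7*n^4 - 3*n^3 + 8*n^2 + 5*n - 3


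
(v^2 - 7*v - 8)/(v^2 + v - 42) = (v^2 - 7*v - 8)/(v^2 + v - 42)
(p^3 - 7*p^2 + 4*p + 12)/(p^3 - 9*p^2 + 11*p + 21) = (p^2 - 8*p + 12)/(p^2 - 10*p + 21)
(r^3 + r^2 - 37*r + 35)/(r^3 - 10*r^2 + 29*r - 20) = (r + 7)/(r - 4)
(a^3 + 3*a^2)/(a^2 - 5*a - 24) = a^2/(a - 8)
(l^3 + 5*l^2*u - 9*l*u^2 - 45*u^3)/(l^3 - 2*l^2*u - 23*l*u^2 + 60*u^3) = (-l - 3*u)/(-l + 4*u)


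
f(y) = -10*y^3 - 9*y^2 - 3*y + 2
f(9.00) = -8044.00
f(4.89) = -1397.18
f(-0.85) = 4.19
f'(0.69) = -29.70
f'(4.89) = -808.38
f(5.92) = -2405.92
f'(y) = -30*y^2 - 18*y - 3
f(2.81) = -299.38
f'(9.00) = -2595.00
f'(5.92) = -1160.95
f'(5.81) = -1120.26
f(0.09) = 1.65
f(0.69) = -7.64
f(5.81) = -2280.46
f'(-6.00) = -975.00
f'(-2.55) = -152.18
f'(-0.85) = -9.38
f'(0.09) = -4.86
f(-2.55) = 116.94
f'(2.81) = -290.46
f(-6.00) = 1856.00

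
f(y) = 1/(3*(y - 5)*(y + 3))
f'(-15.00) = 0.00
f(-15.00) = 0.00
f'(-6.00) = 0.00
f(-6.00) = 0.01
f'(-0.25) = 0.00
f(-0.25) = -0.02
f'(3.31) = -0.01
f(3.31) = -0.03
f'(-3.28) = 0.53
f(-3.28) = 0.14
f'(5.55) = -0.14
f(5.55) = 0.07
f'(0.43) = 0.00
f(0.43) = -0.02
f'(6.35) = -0.02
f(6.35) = 0.03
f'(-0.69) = 0.01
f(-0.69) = -0.03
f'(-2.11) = 0.05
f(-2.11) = -0.05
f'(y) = -1/(3*(y - 5)*(y + 3)^2) - 1/(3*(y - 5)^2*(y + 3)) = 2*(1 - y)/(3*(y^4 - 4*y^3 - 26*y^2 + 60*y + 225))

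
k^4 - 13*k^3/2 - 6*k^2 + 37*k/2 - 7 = (k - 7)*(k - 1)*(k - 1/2)*(k + 2)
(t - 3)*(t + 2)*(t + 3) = t^3 + 2*t^2 - 9*t - 18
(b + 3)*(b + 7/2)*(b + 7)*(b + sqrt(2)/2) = b^4 + sqrt(2)*b^3/2 + 27*b^3/2 + 27*sqrt(2)*b^2/4 + 56*b^2 + 28*sqrt(2)*b + 147*b/2 + 147*sqrt(2)/4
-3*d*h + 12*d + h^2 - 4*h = (-3*d + h)*(h - 4)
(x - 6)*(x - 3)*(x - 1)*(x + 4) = x^4 - 6*x^3 - 13*x^2 + 90*x - 72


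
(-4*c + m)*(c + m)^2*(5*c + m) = -20*c^4 - 39*c^3*m - 17*c^2*m^2 + 3*c*m^3 + m^4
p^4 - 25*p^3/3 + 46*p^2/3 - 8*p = p*(p - 6)*(p - 4/3)*(p - 1)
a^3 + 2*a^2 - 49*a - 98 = (a - 7)*(a + 2)*(a + 7)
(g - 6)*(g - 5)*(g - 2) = g^3 - 13*g^2 + 52*g - 60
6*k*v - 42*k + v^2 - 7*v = (6*k + v)*(v - 7)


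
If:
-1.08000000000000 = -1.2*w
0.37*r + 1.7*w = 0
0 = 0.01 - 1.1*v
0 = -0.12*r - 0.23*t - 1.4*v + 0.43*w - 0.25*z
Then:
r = -4.14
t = 3.78473453690845 - 1.08695652173913*z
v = 0.01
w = 0.90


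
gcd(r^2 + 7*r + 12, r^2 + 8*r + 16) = r + 4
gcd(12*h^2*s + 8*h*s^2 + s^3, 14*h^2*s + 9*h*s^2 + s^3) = 2*h*s + s^2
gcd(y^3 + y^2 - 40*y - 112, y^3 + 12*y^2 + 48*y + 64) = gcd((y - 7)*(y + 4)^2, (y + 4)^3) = y^2 + 8*y + 16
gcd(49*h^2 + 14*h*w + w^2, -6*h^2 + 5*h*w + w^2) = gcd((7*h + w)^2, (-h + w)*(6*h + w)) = 1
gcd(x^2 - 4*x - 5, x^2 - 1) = x + 1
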